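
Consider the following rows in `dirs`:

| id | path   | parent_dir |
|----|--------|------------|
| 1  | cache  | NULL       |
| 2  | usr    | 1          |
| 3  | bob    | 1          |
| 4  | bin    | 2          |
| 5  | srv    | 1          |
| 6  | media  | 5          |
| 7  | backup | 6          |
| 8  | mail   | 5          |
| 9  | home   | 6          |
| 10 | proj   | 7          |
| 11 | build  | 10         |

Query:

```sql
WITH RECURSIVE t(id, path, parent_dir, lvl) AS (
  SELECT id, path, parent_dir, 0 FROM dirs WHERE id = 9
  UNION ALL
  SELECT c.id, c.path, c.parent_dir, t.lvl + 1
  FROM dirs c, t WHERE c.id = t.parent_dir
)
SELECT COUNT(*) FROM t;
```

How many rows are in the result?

Base: id=9 (home), parent_dir=6, lvl 0.
Iteration 1: join on id=6 -> media (id 6, parent_dir=5, lvl 1).
Iteration 2: join on id=5 -> srv (id 5, parent_dir=1, lvl 2).
Iteration 3: join on id=1 -> cache (id 1, parent_dir=NULL, lvl 3).
Iteration 4: parent_dir is NULL; no match; recursion stops.
Total rows emitted: 4.

4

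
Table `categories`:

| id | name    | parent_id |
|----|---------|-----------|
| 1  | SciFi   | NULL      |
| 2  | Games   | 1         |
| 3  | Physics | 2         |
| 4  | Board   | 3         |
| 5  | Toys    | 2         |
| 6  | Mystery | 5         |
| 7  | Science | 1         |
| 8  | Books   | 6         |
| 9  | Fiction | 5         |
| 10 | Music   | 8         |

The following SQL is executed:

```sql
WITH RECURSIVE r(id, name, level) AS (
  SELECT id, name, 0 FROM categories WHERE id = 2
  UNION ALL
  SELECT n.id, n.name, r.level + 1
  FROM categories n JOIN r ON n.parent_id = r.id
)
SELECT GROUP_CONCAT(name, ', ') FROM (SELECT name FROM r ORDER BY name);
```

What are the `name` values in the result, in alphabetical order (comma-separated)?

Board, Books, Fiction, Games, Music, Mystery, Physics, Toys

Base: id=2 (Games) at level 0.
Iteration 1: rows with parent_id in {2} -> Physics (id 3, level 1), Toys (id 5, level 1).
Iteration 2: rows with parent_id in {3,5} -> Board (id 4, level 2), Mystery (id 6, level 2), Fiction (id 9, level 2).
Iteration 3: rows with parent_id in {4,6,9} -> Books (id 8, level 3).
Iteration 4: rows with parent_id in {8} -> Music (id 10, level 4).
Iteration 5: no rows with parent_id in {10}; recursion stops.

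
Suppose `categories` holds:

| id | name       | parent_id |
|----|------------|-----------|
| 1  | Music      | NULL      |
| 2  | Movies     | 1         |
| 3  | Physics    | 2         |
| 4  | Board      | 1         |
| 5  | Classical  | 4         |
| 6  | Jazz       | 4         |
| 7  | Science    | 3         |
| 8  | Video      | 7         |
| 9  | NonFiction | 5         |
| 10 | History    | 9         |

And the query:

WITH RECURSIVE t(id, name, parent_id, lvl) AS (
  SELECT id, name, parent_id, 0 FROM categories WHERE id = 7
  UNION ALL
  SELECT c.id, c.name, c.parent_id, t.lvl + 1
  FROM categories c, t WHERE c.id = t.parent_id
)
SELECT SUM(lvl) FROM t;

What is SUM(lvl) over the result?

Base: id=7 (Science), parent_id=3, lvl 0.
Iteration 1: join on id=3 -> Physics (id 3, parent_id=2, lvl 1).
Iteration 2: join on id=2 -> Movies (id 2, parent_id=1, lvl 2).
Iteration 3: join on id=1 -> Music (id 1, parent_id=NULL, lvl 3).
Iteration 4: parent_id is NULL; no match; recursion stops.
SUM(lvl) = 0 + 1 + 2 + 3 = 6.

6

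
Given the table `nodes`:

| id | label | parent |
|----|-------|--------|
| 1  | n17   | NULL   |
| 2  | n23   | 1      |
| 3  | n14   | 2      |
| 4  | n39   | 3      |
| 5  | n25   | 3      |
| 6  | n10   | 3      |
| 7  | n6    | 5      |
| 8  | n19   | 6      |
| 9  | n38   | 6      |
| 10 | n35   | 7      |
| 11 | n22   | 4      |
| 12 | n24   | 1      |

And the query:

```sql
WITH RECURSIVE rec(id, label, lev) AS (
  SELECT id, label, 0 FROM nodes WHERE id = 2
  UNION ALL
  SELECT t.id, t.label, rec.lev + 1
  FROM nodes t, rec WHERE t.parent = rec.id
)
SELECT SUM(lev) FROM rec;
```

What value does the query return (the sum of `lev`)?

Base: id=2 (n23) at lev 0.
Iteration 1: rows with parent in {2} -> n14 (id 3, lev 1).
Iteration 2: rows with parent in {3} -> n39 (id 4, lev 2), n25 (id 5, lev 2), n10 (id 6, lev 2).
Iteration 3: rows with parent in {4,5,6} -> n6 (id 7, lev 3), n19 (id 8, lev 3), n38 (id 9, lev 3), n22 (id 11, lev 3).
Iteration 4: rows with parent in {7,8,9,11} -> n35 (id 10, lev 4).
Iteration 5: no rows with parent in {10}; recursion stops.
SUM(lev) = 0 + 1 + 2 + 2 + 2 + 3 + 3 + 3 + 3 + 4 = 23.

23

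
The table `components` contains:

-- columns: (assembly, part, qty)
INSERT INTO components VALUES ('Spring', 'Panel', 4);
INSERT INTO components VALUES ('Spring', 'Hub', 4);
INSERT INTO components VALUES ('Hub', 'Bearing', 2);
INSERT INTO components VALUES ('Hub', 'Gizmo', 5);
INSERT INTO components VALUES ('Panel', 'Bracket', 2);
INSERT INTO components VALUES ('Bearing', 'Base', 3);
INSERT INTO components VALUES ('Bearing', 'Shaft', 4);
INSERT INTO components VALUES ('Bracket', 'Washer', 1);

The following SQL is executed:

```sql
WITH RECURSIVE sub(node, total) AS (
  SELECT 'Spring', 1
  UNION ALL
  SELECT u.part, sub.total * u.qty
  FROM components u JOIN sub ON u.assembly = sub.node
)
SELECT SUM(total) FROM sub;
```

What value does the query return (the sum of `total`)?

109

Base: (Spring, total=1).
Iteration 1: components of {Spring} -> Hub = 1*4 = 4, Panel = 1*4 = 4.
Iteration 2: components of {Hub,Panel} -> Bearing = 4*2 = 8, Bracket = 4*2 = 8, Gizmo = 4*5 = 20.
Iteration 3: components of {Bearing,Bracket,Gizmo} -> Base = 8*3 = 24, Shaft = 8*4 = 32, Washer = 8*1 = 8.
Iteration 4: no further components; recursion stops.
SUM(total) = 1 + 4 + 4 + 8 + 8 + 20 + 8 + 24 + 32 = 109.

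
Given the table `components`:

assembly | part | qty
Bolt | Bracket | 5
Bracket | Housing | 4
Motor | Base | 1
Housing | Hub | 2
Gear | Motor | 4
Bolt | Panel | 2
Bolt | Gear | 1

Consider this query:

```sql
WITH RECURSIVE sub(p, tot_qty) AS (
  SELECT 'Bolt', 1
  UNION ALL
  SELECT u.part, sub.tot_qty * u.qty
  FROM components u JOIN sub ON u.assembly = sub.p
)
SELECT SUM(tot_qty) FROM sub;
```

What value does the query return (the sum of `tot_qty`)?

Base: (Bolt, tot_qty=1).
Iteration 1: components of {Bolt} -> Bracket = 1*5 = 5, Gear = 1*1 = 1, Panel = 1*2 = 2.
Iteration 2: components of {Bracket,Gear,Panel} -> Housing = 5*4 = 20, Motor = 1*4 = 4.
Iteration 3: components of {Housing,Motor} -> Base = 4*1 = 4, Hub = 20*2 = 40.
Iteration 4: no further components; recursion stops.
SUM(tot_qty) = 1 + 5 + 1 + 2 + 20 + 4 + 40 + 4 = 77.

77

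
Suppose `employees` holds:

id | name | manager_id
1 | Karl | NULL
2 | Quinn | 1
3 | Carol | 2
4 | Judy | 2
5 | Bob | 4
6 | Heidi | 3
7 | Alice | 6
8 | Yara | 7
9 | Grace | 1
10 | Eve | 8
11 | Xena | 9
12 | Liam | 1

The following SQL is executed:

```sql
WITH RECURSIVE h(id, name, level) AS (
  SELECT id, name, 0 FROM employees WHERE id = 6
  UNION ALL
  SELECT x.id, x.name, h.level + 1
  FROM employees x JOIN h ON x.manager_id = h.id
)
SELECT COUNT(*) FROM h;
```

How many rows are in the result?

Base: id=6 (Heidi) at level 0.
Iteration 1: rows with manager_id in {6} -> Alice (id 7, level 1).
Iteration 2: rows with manager_id in {7} -> Yara (id 8, level 2).
Iteration 3: rows with manager_id in {8} -> Eve (id 10, level 3).
Iteration 4: no rows with manager_id in {10}; recursion stops.
Total rows emitted: 4.

4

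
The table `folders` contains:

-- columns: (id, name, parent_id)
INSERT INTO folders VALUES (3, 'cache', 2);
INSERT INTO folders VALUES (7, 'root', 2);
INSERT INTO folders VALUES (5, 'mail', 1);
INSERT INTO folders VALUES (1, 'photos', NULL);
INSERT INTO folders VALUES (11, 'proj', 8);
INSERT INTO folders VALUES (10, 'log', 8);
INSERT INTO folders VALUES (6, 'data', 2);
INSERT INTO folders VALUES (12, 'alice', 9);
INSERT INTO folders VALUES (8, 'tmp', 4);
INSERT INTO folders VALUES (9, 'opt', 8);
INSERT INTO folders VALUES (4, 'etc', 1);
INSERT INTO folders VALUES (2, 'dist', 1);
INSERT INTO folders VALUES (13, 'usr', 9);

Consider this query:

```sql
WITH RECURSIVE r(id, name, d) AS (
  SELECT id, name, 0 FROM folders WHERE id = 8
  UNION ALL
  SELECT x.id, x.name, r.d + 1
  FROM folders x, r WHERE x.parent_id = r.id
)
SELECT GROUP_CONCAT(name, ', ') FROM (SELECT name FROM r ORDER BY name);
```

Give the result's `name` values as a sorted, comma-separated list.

alice, log, opt, proj, tmp, usr

Base: id=8 (tmp) at d 0.
Iteration 1: rows with parent_id in {8} -> opt (id 9, d 1), log (id 10, d 1), proj (id 11, d 1).
Iteration 2: rows with parent_id in {9,10,11} -> alice (id 12, d 2), usr (id 13, d 2).
Iteration 3: no rows with parent_id in {12,13}; recursion stops.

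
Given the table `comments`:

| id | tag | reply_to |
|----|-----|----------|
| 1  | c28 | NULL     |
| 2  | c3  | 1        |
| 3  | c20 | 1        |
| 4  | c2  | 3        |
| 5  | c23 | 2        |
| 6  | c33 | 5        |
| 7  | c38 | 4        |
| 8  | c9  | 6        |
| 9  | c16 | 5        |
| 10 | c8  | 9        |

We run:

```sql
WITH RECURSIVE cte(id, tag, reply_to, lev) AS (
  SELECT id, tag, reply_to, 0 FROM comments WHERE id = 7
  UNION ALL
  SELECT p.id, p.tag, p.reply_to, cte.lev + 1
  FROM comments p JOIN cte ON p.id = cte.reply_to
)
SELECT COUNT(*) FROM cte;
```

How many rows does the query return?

4

Base: id=7 (c38), reply_to=4, lev 0.
Iteration 1: join on id=4 -> c2 (id 4, reply_to=3, lev 1).
Iteration 2: join on id=3 -> c20 (id 3, reply_to=1, lev 2).
Iteration 3: join on id=1 -> c28 (id 1, reply_to=NULL, lev 3).
Iteration 4: reply_to is NULL; no match; recursion stops.
Total rows emitted: 4.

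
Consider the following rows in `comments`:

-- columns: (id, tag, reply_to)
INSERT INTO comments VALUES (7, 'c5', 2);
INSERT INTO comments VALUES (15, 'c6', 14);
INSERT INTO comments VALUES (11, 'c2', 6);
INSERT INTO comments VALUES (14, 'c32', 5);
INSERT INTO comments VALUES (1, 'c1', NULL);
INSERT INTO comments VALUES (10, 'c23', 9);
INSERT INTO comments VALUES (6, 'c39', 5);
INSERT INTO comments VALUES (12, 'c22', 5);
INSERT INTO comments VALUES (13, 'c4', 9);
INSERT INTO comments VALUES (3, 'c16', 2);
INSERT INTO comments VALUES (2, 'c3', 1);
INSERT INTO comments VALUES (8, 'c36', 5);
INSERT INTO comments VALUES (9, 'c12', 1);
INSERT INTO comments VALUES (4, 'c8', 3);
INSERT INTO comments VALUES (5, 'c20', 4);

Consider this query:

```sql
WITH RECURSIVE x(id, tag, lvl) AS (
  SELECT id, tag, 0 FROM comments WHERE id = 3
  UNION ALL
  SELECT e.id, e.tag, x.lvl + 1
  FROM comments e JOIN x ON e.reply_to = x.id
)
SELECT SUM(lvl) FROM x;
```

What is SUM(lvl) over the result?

Base: id=3 (c16) at lvl 0.
Iteration 1: rows with reply_to in {3} -> c8 (id 4, lvl 1).
Iteration 2: rows with reply_to in {4} -> c20 (id 5, lvl 2).
Iteration 3: rows with reply_to in {5} -> c39 (id 6, lvl 3), c36 (id 8, lvl 3), c22 (id 12, lvl 3), c32 (id 14, lvl 3).
Iteration 4: rows with reply_to in {6,8,12,14} -> c2 (id 11, lvl 4), c6 (id 15, lvl 4).
Iteration 5: no rows with reply_to in {11,15}; recursion stops.
SUM(lvl) = 0 + 1 + 2 + 3 + 3 + 3 + 3 + 4 + 4 = 23.

23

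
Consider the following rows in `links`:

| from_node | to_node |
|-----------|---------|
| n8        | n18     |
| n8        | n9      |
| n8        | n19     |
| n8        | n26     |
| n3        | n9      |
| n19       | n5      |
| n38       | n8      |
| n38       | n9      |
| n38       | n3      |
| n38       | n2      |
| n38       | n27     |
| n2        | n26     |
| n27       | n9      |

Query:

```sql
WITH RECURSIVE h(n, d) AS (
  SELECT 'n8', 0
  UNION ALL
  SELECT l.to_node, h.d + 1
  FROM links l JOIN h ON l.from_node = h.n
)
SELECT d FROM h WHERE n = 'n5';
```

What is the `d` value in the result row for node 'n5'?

2

Base: (n8, d=0).
Iteration 1: edges from {n8} -> (n18, d=1), (n19, d=1), (n26, d=1), (n9, d=1).
Iteration 2: edges from {n18,n19,n26,n9} -> (n5, d=2).
Iteration 3: no outgoing edges from {n5}; recursion stops.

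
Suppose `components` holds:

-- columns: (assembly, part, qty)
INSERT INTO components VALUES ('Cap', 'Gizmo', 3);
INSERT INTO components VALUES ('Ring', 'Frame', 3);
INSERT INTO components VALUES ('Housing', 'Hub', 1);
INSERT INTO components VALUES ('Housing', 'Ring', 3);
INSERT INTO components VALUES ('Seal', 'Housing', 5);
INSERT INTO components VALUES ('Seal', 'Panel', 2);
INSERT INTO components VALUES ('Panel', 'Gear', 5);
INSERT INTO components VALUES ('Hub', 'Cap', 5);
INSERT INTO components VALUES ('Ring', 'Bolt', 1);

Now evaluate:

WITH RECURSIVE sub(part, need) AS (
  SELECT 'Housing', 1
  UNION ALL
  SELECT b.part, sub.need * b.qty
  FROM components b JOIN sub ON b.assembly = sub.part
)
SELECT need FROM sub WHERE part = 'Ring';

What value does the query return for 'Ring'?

3

Base: (Housing, need=1).
Iteration 1: components of {Housing} -> Hub = 1*1 = 1, Ring = 1*3 = 3.
Iteration 2: components of {Hub,Ring} -> Bolt = 3*1 = 3, Cap = 1*5 = 5, Frame = 3*3 = 9.
Iteration 3: components of {Bolt,Cap,Frame} -> Gizmo = 5*3 = 15.
Iteration 4: no further components; recursion stops.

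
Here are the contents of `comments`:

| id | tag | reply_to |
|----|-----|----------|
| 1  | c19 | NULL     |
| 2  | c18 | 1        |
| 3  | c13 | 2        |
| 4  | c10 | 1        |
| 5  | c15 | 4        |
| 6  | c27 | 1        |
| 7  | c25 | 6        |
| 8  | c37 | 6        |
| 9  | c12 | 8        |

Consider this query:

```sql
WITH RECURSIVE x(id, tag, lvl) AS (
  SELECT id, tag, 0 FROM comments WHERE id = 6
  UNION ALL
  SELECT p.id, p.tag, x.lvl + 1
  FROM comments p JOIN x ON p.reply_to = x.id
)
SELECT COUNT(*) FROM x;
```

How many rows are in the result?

Base: id=6 (c27) at lvl 0.
Iteration 1: rows with reply_to in {6} -> c25 (id 7, lvl 1), c37 (id 8, lvl 1).
Iteration 2: rows with reply_to in {7,8} -> c12 (id 9, lvl 2).
Iteration 3: no rows with reply_to in {9}; recursion stops.
Total rows emitted: 4.

4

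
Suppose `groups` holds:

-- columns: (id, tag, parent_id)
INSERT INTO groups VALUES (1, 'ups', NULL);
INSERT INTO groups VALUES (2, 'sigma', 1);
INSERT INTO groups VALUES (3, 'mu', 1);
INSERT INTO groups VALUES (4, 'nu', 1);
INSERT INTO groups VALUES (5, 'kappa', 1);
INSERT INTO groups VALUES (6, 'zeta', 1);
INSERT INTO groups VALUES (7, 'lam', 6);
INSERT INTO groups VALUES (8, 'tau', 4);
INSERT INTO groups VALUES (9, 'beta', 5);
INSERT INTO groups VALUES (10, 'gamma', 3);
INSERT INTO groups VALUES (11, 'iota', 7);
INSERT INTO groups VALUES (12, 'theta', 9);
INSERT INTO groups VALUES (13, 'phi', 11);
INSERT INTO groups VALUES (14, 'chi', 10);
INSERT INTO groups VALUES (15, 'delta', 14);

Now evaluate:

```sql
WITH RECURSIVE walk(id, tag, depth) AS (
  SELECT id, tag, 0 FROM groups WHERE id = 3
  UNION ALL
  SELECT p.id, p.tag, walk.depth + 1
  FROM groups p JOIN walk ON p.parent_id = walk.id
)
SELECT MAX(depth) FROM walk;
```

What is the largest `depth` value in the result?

3

Base: id=3 (mu) at depth 0.
Iteration 1: rows with parent_id in {3} -> gamma (id 10, depth 1).
Iteration 2: rows with parent_id in {10} -> chi (id 14, depth 2).
Iteration 3: rows with parent_id in {14} -> delta (id 15, depth 3).
Iteration 4: no rows with parent_id in {15}; recursion stops.
depth values: 0, 1, 2, 3; the maximum is 3.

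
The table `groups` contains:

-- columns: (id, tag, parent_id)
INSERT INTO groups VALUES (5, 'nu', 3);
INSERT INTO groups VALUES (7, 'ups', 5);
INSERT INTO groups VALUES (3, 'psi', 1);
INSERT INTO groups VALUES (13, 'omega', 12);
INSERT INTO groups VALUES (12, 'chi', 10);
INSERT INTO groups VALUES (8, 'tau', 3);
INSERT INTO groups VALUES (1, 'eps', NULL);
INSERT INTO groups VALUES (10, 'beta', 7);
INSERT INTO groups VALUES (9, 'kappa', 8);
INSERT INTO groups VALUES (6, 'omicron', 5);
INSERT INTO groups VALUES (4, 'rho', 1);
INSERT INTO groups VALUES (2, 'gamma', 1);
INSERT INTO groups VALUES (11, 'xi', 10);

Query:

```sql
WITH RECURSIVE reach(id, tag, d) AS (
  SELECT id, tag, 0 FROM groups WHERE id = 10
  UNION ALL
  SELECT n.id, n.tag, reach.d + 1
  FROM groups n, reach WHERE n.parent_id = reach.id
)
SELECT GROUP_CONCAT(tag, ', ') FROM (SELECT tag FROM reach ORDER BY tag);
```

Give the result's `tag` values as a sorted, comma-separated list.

Base: id=10 (beta) at d 0.
Iteration 1: rows with parent_id in {10} -> xi (id 11, d 1), chi (id 12, d 1).
Iteration 2: rows with parent_id in {11,12} -> omega (id 13, d 2).
Iteration 3: no rows with parent_id in {13}; recursion stops.

beta, chi, omega, xi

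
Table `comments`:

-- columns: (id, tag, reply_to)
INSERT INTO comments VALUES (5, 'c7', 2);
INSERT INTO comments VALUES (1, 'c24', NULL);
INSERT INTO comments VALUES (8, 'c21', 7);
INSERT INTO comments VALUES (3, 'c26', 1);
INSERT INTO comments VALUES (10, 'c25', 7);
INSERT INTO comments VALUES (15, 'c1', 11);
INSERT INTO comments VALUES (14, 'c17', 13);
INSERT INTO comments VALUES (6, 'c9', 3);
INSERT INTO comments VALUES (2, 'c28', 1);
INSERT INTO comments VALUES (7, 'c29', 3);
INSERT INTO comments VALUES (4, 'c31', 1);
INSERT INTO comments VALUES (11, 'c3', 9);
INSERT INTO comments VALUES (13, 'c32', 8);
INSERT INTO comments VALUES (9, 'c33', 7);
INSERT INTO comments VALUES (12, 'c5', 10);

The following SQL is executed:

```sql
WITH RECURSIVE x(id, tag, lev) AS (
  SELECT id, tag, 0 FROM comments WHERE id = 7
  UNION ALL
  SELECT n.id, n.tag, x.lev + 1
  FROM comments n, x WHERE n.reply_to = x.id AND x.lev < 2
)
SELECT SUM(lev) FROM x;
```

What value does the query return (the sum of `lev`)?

9

Base: id=7 (c29) at lev 0.
Iteration 1: rows with reply_to in {7} -> c21 (id 8, lev 1), c33 (id 9, lev 1), c25 (id 10, lev 1).
Iteration 2: rows with reply_to in {8,9,10} -> c3 (id 11, lev 2), c5 (id 12, lev 2), c32 (id 13, lev 2).
Iteration 3: lev < 2 fails for all current rows; recursion stops.
SUM(lev) = 0 + 1 + 1 + 1 + 2 + 2 + 2 = 9.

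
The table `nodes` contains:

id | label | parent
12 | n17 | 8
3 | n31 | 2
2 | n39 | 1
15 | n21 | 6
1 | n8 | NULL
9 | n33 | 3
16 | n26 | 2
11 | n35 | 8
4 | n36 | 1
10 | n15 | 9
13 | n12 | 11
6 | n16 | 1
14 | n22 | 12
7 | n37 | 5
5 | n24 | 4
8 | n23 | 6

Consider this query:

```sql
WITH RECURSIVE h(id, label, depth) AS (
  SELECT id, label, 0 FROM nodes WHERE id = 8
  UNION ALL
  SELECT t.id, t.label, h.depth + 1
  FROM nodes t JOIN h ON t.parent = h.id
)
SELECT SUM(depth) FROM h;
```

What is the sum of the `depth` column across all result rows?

6

Base: id=8 (n23) at depth 0.
Iteration 1: rows with parent in {8} -> n35 (id 11, depth 1), n17 (id 12, depth 1).
Iteration 2: rows with parent in {11,12} -> n12 (id 13, depth 2), n22 (id 14, depth 2).
Iteration 3: no rows with parent in {13,14}; recursion stops.
SUM(depth) = 0 + 1 + 1 + 2 + 2 = 6.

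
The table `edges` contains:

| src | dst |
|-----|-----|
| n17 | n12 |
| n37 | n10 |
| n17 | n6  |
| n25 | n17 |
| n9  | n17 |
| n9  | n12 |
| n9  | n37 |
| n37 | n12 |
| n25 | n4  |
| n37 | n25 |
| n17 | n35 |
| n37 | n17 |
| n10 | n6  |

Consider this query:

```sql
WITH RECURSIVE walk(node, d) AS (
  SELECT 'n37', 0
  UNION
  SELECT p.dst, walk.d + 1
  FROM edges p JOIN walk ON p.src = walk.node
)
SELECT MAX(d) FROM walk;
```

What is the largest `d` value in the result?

3

Base: (n37, d=0).
Iteration 1: edges from {n37} -> (n10, d=1), (n12, d=1), (n17, d=1), (n25, d=1).
Iteration 2: edges from {n10,n12,n17,n25} -> (n12, d=2), (n17, d=2), (n35, d=2), (n4, d=2), (n6, d=2). [UNION drops 1 duplicate row(s)]
Iteration 3: edges from {n12,n17,n35,n4,n6} -> (n12, d=3), (n35, d=3), (n6, d=3).
Iteration 4: no outgoing edges from {n12,n35,n6}; recursion stops.
d values: 0, 1, 1, 1, 1, 2, 2, 2, 2, 2, 3, 3, 3; the maximum is 3.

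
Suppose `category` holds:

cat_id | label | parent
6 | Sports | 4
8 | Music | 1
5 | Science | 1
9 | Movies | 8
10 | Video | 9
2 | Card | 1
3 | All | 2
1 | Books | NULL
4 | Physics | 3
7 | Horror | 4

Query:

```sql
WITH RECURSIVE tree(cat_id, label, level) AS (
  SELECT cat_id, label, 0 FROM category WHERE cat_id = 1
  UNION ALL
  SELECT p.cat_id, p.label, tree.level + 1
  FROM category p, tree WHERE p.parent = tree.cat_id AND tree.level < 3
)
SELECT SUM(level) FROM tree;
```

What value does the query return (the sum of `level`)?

Base: cat_id=1 (Books) at level 0.
Iteration 1: rows with parent in {1} -> Card (id 2, level 1), Science (id 5, level 1), Music (id 8, level 1).
Iteration 2: rows with parent in {2,5,8} -> All (id 3, level 2), Movies (id 9, level 2).
Iteration 3: rows with parent in {3,9} -> Physics (id 4, level 3), Video (id 10, level 3).
Iteration 4: level < 3 fails for all current rows; recursion stops.
SUM(level) = 0 + 1 + 1 + 1 + 2 + 2 + 3 + 3 = 13.

13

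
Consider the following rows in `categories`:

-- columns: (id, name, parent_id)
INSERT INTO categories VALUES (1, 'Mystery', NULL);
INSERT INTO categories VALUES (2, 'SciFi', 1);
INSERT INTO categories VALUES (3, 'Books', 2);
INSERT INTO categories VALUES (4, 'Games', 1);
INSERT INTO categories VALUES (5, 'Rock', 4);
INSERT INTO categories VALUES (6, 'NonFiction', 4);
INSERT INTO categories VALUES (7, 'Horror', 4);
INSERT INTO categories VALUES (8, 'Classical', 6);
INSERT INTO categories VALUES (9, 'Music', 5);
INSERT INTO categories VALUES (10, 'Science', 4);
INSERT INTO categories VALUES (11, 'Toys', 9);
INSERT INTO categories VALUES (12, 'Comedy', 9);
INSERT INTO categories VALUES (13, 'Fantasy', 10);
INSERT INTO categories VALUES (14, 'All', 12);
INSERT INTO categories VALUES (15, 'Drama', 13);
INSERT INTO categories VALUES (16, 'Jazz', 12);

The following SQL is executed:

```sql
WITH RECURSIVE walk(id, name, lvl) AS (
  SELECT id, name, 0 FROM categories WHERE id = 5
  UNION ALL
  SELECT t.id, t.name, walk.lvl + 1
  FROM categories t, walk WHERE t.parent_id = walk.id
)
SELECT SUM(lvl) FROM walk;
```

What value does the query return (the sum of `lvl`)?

Base: id=5 (Rock) at lvl 0.
Iteration 1: rows with parent_id in {5} -> Music (id 9, lvl 1).
Iteration 2: rows with parent_id in {9} -> Toys (id 11, lvl 2), Comedy (id 12, lvl 2).
Iteration 3: rows with parent_id in {11,12} -> All (id 14, lvl 3), Jazz (id 16, lvl 3).
Iteration 4: no rows with parent_id in {14,16}; recursion stops.
SUM(lvl) = 0 + 1 + 2 + 2 + 3 + 3 = 11.

11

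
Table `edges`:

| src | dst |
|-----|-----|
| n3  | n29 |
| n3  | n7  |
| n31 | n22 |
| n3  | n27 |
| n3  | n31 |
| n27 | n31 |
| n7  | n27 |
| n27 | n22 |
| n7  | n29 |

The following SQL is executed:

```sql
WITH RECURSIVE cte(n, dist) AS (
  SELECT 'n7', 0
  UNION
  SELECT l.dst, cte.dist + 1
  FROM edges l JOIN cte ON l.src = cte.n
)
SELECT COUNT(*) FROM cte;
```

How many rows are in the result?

6

Base: (n7, dist=0).
Iteration 1: edges from {n7} -> (n27, dist=1), (n29, dist=1).
Iteration 2: edges from {n27,n29} -> (n22, dist=2), (n31, dist=2).
Iteration 3: edges from {n22,n31} -> (n22, dist=3).
Iteration 4: no outgoing edges from {n22}; recursion stops.
Total rows emitted: 6.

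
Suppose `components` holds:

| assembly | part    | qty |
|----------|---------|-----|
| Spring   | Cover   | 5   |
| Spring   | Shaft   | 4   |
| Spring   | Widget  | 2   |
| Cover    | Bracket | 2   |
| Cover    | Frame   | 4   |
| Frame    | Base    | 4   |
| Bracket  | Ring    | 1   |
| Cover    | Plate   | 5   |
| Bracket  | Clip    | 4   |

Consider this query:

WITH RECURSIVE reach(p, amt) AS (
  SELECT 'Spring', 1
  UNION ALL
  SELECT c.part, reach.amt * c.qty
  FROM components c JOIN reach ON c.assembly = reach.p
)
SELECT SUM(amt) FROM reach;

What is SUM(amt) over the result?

Base: (Spring, amt=1).
Iteration 1: components of {Spring} -> Cover = 1*5 = 5, Shaft = 1*4 = 4, Widget = 1*2 = 2.
Iteration 2: components of {Cover,Shaft,Widget} -> Bracket = 5*2 = 10, Frame = 5*4 = 20, Plate = 5*5 = 25.
Iteration 3: components of {Bracket,Frame,Plate} -> Base = 20*4 = 80, Clip = 10*4 = 40, Ring = 10*1 = 10.
Iteration 4: no further components; recursion stops.
SUM(amt) = 1 + 5 + 4 + 2 + 10 + 20 + 25 + 10 + 40 + 80 = 197.

197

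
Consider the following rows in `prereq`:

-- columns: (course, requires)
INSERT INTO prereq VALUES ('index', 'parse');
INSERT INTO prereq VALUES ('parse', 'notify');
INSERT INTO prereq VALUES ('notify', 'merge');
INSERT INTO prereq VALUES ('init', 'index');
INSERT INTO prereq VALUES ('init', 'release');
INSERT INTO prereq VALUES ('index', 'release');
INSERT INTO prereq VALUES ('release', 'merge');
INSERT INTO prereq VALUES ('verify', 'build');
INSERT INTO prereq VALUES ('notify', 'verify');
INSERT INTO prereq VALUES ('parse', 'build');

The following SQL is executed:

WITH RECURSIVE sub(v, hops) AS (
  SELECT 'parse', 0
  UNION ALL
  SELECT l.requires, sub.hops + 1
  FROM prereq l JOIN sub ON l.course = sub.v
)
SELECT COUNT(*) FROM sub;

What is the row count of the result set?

6

Base: (parse, hops=0).
Iteration 1: edges from {parse} -> (build, hops=1), (notify, hops=1).
Iteration 2: edges from {build,notify} -> (merge, hops=2), (verify, hops=2).
Iteration 3: edges from {merge,verify} -> (build, hops=3).
Iteration 4: no outgoing edges from {build}; recursion stops.
Total rows emitted: 6.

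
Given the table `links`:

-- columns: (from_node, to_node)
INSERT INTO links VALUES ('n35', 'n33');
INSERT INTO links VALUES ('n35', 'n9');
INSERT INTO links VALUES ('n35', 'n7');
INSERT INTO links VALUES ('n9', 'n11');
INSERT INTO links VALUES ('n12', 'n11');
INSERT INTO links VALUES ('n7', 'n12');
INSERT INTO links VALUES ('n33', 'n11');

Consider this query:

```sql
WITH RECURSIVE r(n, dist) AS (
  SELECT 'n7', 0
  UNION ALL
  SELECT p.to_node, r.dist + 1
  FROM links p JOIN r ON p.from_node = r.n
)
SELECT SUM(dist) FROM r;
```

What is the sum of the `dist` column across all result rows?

3

Base: (n7, dist=0).
Iteration 1: edges from {n7} -> (n12, dist=1).
Iteration 2: edges from {n12} -> (n11, dist=2).
Iteration 3: no outgoing edges from {n11}; recursion stops.
SUM(dist) = 0 + 1 + 2 = 3.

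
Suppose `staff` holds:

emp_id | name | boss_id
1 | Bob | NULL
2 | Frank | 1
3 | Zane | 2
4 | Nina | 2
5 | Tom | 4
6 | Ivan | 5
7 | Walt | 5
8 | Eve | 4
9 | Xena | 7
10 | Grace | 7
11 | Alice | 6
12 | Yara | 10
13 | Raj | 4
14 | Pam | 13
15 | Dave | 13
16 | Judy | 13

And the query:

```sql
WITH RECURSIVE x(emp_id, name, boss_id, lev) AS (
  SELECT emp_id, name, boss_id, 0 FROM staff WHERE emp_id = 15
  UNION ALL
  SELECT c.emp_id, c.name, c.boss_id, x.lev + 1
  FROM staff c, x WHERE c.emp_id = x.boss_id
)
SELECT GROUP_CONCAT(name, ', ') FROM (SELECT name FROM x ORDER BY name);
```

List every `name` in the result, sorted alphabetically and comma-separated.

Bob, Dave, Frank, Nina, Raj

Base: emp_id=15 (Dave), boss_id=13, lev 0.
Iteration 1: join on emp_id=13 -> Raj (id 13, boss_id=4, lev 1).
Iteration 2: join on emp_id=4 -> Nina (id 4, boss_id=2, lev 2).
Iteration 3: join on emp_id=2 -> Frank (id 2, boss_id=1, lev 3).
Iteration 4: join on emp_id=1 -> Bob (id 1, boss_id=NULL, lev 4).
Iteration 5: boss_id is NULL; no match; recursion stops.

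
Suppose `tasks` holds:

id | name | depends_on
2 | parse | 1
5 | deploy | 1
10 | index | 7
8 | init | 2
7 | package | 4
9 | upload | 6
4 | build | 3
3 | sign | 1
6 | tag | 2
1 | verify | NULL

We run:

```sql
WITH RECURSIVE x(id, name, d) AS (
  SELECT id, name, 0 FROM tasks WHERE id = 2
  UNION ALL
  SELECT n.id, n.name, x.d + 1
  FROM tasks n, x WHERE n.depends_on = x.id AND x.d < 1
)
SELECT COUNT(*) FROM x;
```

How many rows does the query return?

3

Base: id=2 (parse) at d 0.
Iteration 1: rows with depends_on in {2} -> tag (id 6, d 1), init (id 8, d 1).
Iteration 2: d < 1 fails for all current rows; recursion stops.
Total rows emitted: 3.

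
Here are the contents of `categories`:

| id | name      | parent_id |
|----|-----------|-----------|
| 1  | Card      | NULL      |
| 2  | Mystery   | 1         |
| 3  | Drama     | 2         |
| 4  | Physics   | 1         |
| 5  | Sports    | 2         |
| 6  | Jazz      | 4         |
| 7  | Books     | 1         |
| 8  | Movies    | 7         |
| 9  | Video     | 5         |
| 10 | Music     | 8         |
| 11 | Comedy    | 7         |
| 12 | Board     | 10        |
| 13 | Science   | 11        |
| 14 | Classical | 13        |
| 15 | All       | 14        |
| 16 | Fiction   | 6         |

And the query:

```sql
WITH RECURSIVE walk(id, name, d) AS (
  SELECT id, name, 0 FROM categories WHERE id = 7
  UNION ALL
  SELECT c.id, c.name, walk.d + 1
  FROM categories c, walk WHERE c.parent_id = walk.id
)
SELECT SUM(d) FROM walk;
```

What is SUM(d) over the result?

Base: id=7 (Books) at d 0.
Iteration 1: rows with parent_id in {7} -> Movies (id 8, d 1), Comedy (id 11, d 1).
Iteration 2: rows with parent_id in {8,11} -> Music (id 10, d 2), Science (id 13, d 2).
Iteration 3: rows with parent_id in {10,13} -> Board (id 12, d 3), Classical (id 14, d 3).
Iteration 4: rows with parent_id in {12,14} -> All (id 15, d 4).
Iteration 5: no rows with parent_id in {15}; recursion stops.
SUM(d) = 0 + 1 + 1 + 2 + 2 + 3 + 3 + 4 = 16.

16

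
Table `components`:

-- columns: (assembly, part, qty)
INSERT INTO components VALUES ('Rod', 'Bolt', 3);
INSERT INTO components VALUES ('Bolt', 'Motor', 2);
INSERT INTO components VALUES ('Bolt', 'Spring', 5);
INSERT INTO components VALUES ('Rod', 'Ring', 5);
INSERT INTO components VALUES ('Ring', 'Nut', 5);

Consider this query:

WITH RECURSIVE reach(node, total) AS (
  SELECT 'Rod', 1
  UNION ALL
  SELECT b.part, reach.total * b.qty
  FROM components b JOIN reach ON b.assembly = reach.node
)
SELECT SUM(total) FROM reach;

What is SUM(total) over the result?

55

Base: (Rod, total=1).
Iteration 1: components of {Rod} -> Bolt = 1*3 = 3, Ring = 1*5 = 5.
Iteration 2: components of {Bolt,Ring} -> Motor = 3*2 = 6, Nut = 5*5 = 25, Spring = 3*5 = 15.
Iteration 3: no further components; recursion stops.
SUM(total) = 1 + 3 + 5 + 6 + 15 + 25 = 55.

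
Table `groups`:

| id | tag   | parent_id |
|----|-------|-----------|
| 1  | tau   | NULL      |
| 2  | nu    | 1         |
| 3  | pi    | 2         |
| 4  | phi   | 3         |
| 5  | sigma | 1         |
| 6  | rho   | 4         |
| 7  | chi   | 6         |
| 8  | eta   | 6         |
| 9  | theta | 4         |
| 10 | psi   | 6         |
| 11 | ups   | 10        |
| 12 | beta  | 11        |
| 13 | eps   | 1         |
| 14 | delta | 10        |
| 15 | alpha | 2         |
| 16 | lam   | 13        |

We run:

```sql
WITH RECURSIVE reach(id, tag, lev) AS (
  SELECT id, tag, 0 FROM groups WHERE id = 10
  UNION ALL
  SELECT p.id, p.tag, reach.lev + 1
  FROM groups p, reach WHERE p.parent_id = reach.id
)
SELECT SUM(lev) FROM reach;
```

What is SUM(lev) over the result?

Base: id=10 (psi) at lev 0.
Iteration 1: rows with parent_id in {10} -> ups (id 11, lev 1), delta (id 14, lev 1).
Iteration 2: rows with parent_id in {11,14} -> beta (id 12, lev 2).
Iteration 3: no rows with parent_id in {12}; recursion stops.
SUM(lev) = 0 + 1 + 1 + 2 = 4.

4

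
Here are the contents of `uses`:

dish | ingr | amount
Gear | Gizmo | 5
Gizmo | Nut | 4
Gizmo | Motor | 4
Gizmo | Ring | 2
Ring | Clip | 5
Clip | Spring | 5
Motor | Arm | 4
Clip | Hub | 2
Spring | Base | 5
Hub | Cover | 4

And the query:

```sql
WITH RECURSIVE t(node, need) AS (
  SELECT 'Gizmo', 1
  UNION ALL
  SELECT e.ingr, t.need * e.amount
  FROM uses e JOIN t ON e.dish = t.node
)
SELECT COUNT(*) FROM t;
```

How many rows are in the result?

Base: (Gizmo, need=1).
Iteration 1: components of {Gizmo} -> Motor = 1*4 = 4, Nut = 1*4 = 4, Ring = 1*2 = 2.
Iteration 2: components of {Motor,Nut,Ring} -> Arm = 4*4 = 16, Clip = 2*5 = 10.
Iteration 3: components of {Arm,Clip} -> Hub = 10*2 = 20, Spring = 10*5 = 50.
Iteration 4: components of {Hub,Spring} -> Base = 50*5 = 250, Cover = 20*4 = 80.
Iteration 5: no further components; recursion stops.
Total rows emitted: 10.

10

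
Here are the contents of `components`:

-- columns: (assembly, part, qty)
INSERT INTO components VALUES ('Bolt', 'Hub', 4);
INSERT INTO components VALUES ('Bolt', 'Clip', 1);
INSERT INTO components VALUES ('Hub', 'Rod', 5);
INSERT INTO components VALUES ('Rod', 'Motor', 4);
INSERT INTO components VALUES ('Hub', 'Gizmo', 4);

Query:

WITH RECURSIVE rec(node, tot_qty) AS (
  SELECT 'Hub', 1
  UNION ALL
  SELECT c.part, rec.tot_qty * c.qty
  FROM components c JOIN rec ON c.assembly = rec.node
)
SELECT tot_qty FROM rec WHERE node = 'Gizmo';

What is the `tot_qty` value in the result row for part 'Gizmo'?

4

Base: (Hub, tot_qty=1).
Iteration 1: components of {Hub} -> Gizmo = 1*4 = 4, Rod = 1*5 = 5.
Iteration 2: components of {Gizmo,Rod} -> Motor = 5*4 = 20.
Iteration 3: no further components; recursion stops.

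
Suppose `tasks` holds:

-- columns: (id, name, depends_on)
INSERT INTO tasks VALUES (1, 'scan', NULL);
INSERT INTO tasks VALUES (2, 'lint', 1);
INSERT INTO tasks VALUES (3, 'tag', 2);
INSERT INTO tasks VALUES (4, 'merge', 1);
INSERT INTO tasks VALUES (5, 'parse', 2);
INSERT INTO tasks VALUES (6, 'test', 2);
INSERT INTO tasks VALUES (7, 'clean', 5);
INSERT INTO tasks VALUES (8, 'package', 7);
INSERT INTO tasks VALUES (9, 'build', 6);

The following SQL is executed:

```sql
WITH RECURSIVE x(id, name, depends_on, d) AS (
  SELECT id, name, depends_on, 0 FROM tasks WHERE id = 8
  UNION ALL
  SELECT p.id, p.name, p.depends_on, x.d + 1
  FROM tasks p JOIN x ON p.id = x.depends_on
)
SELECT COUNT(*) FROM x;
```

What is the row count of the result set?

5

Base: id=8 (package), depends_on=7, d 0.
Iteration 1: join on id=7 -> clean (id 7, depends_on=5, d 1).
Iteration 2: join on id=5 -> parse (id 5, depends_on=2, d 2).
Iteration 3: join on id=2 -> lint (id 2, depends_on=1, d 3).
Iteration 4: join on id=1 -> scan (id 1, depends_on=NULL, d 4).
Iteration 5: depends_on is NULL; no match; recursion stops.
Total rows emitted: 5.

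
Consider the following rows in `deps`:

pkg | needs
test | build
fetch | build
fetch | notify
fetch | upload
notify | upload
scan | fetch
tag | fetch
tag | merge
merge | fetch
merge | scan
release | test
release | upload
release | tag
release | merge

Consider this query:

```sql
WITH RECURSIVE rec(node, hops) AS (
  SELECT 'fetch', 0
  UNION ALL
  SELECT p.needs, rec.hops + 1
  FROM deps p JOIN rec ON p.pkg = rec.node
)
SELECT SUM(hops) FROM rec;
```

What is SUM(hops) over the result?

5

Base: (fetch, hops=0).
Iteration 1: edges from {fetch} -> (build, hops=1), (notify, hops=1), (upload, hops=1).
Iteration 2: edges from {build,notify,upload} -> (upload, hops=2).
Iteration 3: no outgoing edges from {upload}; recursion stops.
SUM(hops) = 0 + 1 + 1 + 1 + 2 = 5.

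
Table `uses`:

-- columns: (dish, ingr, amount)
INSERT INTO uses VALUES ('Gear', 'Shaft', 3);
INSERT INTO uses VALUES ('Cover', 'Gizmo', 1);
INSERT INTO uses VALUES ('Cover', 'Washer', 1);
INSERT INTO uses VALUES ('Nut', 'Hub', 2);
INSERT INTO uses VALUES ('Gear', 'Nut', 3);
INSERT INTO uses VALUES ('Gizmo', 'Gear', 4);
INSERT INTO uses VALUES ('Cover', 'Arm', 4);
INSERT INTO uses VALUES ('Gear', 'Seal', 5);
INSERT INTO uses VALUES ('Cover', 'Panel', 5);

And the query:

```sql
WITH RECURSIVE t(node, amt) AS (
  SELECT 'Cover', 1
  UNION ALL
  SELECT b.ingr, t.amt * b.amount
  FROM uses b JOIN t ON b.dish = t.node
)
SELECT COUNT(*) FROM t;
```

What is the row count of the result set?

Base: (Cover, amt=1).
Iteration 1: components of {Cover} -> Arm = 1*4 = 4, Gizmo = 1*1 = 1, Panel = 1*5 = 5, Washer = 1*1 = 1.
Iteration 2: components of {Arm,Gizmo,Panel,Washer} -> Gear = 1*4 = 4.
Iteration 3: components of {Gear} -> Nut = 4*3 = 12, Seal = 4*5 = 20, Shaft = 4*3 = 12.
Iteration 4: components of {Nut,Seal,Shaft} -> Hub = 12*2 = 24.
Iteration 5: no further components; recursion stops.
Total rows emitted: 10.

10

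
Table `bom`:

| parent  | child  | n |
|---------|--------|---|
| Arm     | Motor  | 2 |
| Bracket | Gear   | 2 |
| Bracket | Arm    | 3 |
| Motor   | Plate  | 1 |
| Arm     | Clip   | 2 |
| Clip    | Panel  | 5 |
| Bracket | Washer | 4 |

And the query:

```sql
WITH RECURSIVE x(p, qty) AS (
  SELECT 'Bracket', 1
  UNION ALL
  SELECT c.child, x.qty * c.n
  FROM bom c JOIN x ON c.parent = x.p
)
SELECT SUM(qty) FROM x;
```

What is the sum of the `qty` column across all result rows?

58

Base: (Bracket, qty=1).
Iteration 1: components of {Bracket} -> Arm = 1*3 = 3, Gear = 1*2 = 2, Washer = 1*4 = 4.
Iteration 2: components of {Arm,Gear,Washer} -> Clip = 3*2 = 6, Motor = 3*2 = 6.
Iteration 3: components of {Clip,Motor} -> Panel = 6*5 = 30, Plate = 6*1 = 6.
Iteration 4: no further components; recursion stops.
SUM(qty) = 1 + 2 + 4 + 3 + 6 + 6 + 30 + 6 = 58.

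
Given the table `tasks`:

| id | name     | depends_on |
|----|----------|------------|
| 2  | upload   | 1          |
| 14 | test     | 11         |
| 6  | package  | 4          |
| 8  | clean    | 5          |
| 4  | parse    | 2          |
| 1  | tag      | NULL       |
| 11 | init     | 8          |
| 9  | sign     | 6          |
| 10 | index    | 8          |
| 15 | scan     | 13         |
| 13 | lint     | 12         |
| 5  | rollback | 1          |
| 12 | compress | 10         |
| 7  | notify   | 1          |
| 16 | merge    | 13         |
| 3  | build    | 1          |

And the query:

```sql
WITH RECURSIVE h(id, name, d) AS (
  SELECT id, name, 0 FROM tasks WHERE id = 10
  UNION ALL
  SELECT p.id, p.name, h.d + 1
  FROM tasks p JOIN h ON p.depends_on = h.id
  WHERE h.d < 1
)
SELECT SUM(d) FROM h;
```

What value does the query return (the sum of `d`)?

Base: id=10 (index) at d 0.
Iteration 1: rows with depends_on in {10} -> compress (id 12, d 1).
Iteration 2: d < 1 fails for all current rows; recursion stops.
SUM(d) = 0 + 1 = 1.

1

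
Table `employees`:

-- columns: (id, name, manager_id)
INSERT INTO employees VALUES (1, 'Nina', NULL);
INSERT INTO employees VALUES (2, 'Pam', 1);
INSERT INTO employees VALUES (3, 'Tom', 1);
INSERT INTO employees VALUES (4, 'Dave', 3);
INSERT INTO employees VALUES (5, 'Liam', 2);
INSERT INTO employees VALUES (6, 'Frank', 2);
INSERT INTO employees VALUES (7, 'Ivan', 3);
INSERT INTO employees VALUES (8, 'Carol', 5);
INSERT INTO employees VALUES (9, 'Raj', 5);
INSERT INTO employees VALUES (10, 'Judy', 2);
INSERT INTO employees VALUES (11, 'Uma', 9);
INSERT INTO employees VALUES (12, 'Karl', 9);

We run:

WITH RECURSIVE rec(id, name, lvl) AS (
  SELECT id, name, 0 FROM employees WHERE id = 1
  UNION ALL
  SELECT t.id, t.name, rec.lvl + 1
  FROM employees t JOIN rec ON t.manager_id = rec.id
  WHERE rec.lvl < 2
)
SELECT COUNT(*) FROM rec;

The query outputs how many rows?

8

Base: id=1 (Nina) at lvl 0.
Iteration 1: rows with manager_id in {1} -> Pam (id 2, lvl 1), Tom (id 3, lvl 1).
Iteration 2: rows with manager_id in {2,3} -> Dave (id 4, lvl 2), Liam (id 5, lvl 2), Frank (id 6, lvl 2), Ivan (id 7, lvl 2), Judy (id 10, lvl 2).
Iteration 3: lvl < 2 fails for all current rows; recursion stops.
Total rows emitted: 8.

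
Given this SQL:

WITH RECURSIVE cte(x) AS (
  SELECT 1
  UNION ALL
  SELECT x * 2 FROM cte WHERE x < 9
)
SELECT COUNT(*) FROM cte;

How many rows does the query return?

5

Base: x=1.
Iteration 1: 1 < 9 holds -> x = 1 * 2 = 2.
Iteration 2: 2 < 9 holds -> x = 2 * 2 = 4.
Iteration 3: 4 < 9 holds -> x = 4 * 2 = 8.
Iteration 4: 8 < 9 holds -> x = 8 * 2 = 16.
Iteration 5: 16 < 9 fails; recursion stops.
Total rows emitted: 5.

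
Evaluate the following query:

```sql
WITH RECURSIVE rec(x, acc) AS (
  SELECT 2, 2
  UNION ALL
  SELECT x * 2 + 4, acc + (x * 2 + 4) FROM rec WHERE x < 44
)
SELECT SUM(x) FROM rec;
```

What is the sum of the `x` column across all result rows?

Base: x=2, acc=2.
Iteration 1: 2 < 44 holds -> x = 2 * 2 + 4 = 8, acc = 2 + 8 = 10.
Iteration 2: 8 < 44 holds -> x = 8 * 2 + 4 = 20, acc = 10 + 20 = 30.
Iteration 3: 20 < 44 holds -> x = 20 * 2 + 4 = 44, acc = 30 + 44 = 74.
Iteration 4: 44 < 44 fails; recursion stops.
SUM(x) = 2 + 8 + 20 + 44 = 74.

74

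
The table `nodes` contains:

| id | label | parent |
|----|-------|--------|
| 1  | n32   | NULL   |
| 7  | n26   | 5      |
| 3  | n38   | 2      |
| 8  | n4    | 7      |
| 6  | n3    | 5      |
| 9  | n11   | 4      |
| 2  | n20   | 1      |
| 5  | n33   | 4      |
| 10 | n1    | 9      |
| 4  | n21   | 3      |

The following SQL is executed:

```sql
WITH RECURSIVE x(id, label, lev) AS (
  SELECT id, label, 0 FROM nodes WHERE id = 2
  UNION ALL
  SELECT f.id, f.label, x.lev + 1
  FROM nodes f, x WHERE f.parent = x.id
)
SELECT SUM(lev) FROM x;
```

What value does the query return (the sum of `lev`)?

26

Base: id=2 (n20) at lev 0.
Iteration 1: rows with parent in {2} -> n38 (id 3, lev 1).
Iteration 2: rows with parent in {3} -> n21 (id 4, lev 2).
Iteration 3: rows with parent in {4} -> n33 (id 5, lev 3), n11 (id 9, lev 3).
Iteration 4: rows with parent in {5,9} -> n3 (id 6, lev 4), n26 (id 7, lev 4), n1 (id 10, lev 4).
Iteration 5: rows with parent in {6,7,10} -> n4 (id 8, lev 5).
Iteration 6: no rows with parent in {8}; recursion stops.
SUM(lev) = 0 + 1 + 2 + 3 + 3 + 4 + 4 + 4 + 5 = 26.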